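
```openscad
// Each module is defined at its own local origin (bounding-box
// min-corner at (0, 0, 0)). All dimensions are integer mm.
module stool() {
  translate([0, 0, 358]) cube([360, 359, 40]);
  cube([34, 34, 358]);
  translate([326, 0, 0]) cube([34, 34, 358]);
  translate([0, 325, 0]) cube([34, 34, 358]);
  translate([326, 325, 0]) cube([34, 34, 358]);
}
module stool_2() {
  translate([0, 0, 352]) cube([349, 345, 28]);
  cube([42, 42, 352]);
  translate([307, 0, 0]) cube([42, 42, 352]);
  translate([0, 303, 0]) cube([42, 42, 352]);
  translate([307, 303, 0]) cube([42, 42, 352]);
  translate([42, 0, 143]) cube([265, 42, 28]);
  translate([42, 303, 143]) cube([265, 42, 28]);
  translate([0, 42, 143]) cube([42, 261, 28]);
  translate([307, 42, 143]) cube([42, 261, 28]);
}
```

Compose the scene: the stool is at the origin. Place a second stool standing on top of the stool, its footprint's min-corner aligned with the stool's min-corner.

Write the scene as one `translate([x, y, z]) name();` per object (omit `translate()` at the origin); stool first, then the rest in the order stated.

stool();
translate([0, 0, 398]) stool_2();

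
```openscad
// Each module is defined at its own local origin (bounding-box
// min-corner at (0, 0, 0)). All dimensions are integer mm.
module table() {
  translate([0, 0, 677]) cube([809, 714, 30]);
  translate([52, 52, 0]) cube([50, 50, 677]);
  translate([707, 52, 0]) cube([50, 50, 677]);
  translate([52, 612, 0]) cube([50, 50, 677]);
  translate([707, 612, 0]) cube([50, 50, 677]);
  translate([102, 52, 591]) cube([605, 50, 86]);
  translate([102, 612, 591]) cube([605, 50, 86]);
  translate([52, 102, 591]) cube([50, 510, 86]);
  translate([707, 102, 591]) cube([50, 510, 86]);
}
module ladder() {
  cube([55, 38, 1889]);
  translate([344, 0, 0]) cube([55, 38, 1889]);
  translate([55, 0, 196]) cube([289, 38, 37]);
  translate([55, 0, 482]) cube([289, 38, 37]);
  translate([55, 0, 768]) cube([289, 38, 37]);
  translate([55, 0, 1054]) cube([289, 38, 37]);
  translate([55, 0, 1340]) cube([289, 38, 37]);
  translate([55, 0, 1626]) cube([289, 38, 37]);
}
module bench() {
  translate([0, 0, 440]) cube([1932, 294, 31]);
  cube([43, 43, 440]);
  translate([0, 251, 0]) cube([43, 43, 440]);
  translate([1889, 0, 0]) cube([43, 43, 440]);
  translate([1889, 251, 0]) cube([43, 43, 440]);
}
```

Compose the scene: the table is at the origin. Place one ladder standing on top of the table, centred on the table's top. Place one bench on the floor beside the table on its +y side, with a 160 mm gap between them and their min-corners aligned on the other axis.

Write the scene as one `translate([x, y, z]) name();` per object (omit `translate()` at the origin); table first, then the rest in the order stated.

table();
translate([205, 338, 707]) ladder();
translate([0, 874, 0]) bench();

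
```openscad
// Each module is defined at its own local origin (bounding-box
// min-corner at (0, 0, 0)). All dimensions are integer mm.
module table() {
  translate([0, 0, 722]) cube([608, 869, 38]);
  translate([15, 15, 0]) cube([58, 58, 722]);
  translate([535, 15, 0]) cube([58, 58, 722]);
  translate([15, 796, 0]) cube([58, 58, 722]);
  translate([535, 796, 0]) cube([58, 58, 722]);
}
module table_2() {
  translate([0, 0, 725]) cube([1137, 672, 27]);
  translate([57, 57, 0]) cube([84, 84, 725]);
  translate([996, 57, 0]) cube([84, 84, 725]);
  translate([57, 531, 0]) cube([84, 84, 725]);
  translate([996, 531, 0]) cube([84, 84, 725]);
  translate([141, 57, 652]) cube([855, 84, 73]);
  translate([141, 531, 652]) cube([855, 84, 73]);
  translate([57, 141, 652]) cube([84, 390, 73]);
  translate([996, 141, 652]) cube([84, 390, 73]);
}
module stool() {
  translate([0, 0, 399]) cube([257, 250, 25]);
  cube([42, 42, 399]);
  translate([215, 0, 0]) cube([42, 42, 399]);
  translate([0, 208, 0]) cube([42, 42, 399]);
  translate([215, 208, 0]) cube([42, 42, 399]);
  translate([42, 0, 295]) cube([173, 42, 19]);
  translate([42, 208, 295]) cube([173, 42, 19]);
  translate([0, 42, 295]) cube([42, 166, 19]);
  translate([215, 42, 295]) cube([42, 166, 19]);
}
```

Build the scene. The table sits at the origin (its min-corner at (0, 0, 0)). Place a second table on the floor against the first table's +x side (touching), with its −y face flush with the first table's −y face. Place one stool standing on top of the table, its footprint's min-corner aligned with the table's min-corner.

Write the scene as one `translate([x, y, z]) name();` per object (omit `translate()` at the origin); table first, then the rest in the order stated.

table();
translate([608, 0, 0]) table_2();
translate([0, 0, 760]) stool();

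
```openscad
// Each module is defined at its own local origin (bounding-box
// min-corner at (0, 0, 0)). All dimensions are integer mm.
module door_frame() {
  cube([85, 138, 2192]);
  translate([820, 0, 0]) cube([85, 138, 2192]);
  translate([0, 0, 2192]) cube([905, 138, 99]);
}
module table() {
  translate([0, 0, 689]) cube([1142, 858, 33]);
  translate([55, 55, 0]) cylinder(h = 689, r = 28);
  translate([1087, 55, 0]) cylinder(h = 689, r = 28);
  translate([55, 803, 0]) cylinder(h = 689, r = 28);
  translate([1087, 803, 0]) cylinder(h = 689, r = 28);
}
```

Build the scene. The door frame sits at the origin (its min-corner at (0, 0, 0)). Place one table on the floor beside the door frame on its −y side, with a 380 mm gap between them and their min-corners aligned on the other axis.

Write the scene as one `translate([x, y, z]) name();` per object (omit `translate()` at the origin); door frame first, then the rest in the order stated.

door_frame();
translate([0, -1238, 0]) table();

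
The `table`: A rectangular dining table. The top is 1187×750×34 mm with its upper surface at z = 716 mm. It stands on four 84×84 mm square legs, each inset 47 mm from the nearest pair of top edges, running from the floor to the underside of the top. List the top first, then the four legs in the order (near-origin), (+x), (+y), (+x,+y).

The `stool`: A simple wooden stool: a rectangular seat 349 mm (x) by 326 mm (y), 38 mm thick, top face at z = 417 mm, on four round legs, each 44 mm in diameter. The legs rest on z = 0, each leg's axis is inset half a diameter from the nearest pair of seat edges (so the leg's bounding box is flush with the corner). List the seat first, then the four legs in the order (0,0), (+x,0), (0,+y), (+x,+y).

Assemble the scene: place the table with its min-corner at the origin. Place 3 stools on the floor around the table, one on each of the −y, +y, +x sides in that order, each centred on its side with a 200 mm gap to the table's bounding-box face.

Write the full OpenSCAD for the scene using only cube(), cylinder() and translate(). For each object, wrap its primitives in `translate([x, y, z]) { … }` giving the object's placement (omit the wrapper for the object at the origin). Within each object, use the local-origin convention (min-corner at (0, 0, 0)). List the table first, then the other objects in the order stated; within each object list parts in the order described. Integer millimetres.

translate([0, 0, 682]) cube([1187, 750, 34]);
translate([47, 47, 0]) cube([84, 84, 682]);
translate([1056, 47, 0]) cube([84, 84, 682]);
translate([47, 619, 0]) cube([84, 84, 682]);
translate([1056, 619, 0]) cube([84, 84, 682]);
translate([419, -526, 0]) {
  translate([0, 0, 379]) cube([349, 326, 38]);
  translate([22, 22, 0]) cylinder(h = 379, r = 22);
  translate([327, 22, 0]) cylinder(h = 379, r = 22);
  translate([22, 304, 0]) cylinder(h = 379, r = 22);
  translate([327, 304, 0]) cylinder(h = 379, r = 22);
}
translate([419, 950, 0]) {
  translate([0, 0, 379]) cube([349, 326, 38]);
  translate([22, 22, 0]) cylinder(h = 379, r = 22);
  translate([327, 22, 0]) cylinder(h = 379, r = 22);
  translate([22, 304, 0]) cylinder(h = 379, r = 22);
  translate([327, 304, 0]) cylinder(h = 379, r = 22);
}
translate([1387, 212, 0]) {
  translate([0, 0, 379]) cube([349, 326, 38]);
  translate([22, 22, 0]) cylinder(h = 379, r = 22);
  translate([327, 22, 0]) cylinder(h = 379, r = 22);
  translate([22, 304, 0]) cylinder(h = 379, r = 22);
  translate([327, 304, 0]) cylinder(h = 379, r = 22);
}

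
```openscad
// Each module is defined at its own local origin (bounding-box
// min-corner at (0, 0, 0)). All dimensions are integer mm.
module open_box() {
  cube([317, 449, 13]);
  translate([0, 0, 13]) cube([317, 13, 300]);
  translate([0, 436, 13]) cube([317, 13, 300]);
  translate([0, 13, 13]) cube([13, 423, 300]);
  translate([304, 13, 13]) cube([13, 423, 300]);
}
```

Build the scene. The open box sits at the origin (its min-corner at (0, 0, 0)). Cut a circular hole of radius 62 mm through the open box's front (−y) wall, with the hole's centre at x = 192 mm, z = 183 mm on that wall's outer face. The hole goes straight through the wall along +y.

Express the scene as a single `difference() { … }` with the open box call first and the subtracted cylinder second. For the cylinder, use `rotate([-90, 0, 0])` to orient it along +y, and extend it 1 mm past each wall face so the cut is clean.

difference() {
  open_box();
  translate([192, -1, 183]) rotate([-90, 0, 0]) cylinder(h = 15, r = 62);
}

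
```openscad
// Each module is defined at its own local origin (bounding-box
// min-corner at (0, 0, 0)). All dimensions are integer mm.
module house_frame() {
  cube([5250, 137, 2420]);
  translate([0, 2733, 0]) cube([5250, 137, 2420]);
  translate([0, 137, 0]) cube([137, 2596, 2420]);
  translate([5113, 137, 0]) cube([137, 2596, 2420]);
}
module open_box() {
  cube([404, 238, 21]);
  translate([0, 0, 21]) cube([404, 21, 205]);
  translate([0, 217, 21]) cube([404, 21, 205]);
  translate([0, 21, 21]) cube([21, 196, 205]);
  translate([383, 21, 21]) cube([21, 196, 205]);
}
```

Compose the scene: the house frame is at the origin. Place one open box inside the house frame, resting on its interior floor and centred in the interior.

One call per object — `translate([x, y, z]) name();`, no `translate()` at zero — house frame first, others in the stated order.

house_frame();
translate([2423, 1316, 0]) open_box();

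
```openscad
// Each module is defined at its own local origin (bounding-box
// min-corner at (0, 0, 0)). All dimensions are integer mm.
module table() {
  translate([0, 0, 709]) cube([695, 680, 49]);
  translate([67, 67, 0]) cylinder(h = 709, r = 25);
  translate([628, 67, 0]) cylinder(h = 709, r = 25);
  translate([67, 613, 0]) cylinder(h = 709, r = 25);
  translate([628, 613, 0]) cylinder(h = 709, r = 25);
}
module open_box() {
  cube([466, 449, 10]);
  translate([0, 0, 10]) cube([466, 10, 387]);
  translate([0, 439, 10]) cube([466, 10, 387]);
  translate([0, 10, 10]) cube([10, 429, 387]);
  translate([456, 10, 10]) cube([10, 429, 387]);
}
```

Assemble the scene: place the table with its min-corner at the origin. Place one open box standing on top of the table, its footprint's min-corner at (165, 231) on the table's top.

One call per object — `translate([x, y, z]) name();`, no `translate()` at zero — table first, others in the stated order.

table();
translate([165, 231, 758]) open_box();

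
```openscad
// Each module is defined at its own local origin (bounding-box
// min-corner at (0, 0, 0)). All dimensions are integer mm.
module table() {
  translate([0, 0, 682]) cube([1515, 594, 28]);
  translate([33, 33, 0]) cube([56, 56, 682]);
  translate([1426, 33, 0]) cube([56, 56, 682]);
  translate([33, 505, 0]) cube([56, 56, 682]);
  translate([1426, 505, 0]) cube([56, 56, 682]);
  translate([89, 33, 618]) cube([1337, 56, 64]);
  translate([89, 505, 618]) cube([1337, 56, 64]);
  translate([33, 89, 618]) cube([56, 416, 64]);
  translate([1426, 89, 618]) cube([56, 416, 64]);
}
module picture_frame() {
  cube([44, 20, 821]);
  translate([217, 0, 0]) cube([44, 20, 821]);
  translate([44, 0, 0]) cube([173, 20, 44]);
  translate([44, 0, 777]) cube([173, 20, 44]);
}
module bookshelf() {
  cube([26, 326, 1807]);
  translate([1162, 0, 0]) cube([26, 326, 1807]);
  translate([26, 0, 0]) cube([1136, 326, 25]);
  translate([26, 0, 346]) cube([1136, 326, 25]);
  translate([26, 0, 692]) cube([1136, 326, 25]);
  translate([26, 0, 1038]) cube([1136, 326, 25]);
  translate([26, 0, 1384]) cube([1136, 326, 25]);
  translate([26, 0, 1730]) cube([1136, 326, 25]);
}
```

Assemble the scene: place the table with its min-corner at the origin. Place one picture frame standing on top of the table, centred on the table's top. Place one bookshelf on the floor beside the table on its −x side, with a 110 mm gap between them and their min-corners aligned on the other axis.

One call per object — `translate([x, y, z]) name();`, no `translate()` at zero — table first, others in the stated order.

table();
translate([627, 287, 710]) picture_frame();
translate([-1298, 0, 0]) bookshelf();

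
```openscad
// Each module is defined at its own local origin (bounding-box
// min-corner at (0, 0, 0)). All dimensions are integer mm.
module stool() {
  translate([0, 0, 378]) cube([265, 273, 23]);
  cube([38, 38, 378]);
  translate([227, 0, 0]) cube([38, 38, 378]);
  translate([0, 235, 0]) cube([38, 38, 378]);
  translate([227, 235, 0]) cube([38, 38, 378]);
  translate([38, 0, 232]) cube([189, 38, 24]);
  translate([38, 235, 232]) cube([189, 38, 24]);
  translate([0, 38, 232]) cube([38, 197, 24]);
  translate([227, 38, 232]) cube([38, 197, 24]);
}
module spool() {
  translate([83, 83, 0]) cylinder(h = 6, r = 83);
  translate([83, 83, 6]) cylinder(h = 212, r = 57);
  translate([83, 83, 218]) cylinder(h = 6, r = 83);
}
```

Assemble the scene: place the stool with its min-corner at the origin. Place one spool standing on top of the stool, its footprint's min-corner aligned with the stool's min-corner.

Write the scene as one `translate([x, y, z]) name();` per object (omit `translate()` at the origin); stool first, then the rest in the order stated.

stool();
translate([0, 0, 401]) spool();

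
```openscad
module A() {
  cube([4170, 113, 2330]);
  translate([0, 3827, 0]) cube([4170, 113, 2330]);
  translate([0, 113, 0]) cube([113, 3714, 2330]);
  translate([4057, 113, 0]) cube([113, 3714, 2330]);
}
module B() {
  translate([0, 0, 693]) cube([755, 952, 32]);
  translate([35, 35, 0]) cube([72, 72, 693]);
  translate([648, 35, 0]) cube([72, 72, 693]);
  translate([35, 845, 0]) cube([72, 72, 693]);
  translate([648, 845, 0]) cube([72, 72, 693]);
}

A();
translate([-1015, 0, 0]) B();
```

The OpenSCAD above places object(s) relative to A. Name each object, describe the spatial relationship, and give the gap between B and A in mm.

A is a house frame. B is a table. The table is on the floor beside the house frame on its −x side. The gap between the table and the house frame is 260 mm.

The table's nearest face is 260 mm from the house frame's −x face.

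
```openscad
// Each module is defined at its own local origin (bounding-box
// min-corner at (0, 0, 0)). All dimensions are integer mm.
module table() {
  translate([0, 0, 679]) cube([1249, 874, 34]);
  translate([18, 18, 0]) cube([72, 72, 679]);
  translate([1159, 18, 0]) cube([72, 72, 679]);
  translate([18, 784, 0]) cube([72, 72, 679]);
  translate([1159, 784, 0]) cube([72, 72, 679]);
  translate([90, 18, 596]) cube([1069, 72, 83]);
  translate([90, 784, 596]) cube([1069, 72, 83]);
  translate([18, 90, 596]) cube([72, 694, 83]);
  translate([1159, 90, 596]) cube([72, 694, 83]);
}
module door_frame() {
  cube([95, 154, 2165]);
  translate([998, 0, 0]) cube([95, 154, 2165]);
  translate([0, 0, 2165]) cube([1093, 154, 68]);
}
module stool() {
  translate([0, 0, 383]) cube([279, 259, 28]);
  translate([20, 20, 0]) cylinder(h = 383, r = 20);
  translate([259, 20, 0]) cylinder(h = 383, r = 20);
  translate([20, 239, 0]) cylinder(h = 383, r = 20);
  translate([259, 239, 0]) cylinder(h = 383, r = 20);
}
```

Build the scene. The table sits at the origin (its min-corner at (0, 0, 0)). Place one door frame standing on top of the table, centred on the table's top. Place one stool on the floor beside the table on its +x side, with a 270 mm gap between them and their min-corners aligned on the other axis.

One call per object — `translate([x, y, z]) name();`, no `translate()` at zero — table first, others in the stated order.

table();
translate([78, 360, 713]) door_frame();
translate([1519, 0, 0]) stool();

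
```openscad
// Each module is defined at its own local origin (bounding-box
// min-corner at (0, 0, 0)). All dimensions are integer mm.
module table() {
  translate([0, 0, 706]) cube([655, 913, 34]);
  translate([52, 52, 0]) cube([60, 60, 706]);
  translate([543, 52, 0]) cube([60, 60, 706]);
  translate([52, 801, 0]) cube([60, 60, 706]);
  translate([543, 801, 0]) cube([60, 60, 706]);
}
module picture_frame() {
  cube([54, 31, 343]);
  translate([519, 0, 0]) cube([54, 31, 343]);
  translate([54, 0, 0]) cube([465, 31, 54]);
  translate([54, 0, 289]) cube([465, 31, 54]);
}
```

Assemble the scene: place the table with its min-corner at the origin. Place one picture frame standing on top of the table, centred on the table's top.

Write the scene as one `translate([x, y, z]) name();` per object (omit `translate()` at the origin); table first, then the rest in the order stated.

table();
translate([41, 441, 740]) picture_frame();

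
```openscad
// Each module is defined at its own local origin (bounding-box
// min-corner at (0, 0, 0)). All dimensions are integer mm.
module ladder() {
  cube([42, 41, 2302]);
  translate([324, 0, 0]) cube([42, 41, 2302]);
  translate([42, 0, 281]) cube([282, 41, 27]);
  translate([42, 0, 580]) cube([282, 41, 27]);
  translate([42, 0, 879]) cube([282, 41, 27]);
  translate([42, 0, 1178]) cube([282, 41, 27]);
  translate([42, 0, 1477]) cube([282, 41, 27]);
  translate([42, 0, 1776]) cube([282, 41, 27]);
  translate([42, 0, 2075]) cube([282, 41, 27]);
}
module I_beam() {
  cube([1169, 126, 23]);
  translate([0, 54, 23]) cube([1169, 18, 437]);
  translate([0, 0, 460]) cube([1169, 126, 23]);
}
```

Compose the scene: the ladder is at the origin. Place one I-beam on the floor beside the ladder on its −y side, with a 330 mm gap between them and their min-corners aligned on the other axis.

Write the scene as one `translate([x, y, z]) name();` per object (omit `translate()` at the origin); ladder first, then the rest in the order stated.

ladder();
translate([0, -456, 0]) I_beam();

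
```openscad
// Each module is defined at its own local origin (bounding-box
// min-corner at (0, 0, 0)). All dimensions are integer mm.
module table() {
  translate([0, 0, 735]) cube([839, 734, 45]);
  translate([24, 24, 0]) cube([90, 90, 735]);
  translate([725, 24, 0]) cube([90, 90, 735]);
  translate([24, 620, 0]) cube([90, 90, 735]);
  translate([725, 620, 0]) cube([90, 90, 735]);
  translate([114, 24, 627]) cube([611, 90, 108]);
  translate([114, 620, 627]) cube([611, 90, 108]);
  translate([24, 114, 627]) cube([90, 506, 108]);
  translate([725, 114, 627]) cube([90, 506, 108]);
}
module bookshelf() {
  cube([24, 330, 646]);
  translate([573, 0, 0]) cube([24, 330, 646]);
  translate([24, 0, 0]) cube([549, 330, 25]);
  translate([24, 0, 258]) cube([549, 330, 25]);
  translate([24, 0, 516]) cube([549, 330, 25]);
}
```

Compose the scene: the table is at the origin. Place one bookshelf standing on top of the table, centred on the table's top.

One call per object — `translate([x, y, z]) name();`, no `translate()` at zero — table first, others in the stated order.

table();
translate([121, 202, 780]) bookshelf();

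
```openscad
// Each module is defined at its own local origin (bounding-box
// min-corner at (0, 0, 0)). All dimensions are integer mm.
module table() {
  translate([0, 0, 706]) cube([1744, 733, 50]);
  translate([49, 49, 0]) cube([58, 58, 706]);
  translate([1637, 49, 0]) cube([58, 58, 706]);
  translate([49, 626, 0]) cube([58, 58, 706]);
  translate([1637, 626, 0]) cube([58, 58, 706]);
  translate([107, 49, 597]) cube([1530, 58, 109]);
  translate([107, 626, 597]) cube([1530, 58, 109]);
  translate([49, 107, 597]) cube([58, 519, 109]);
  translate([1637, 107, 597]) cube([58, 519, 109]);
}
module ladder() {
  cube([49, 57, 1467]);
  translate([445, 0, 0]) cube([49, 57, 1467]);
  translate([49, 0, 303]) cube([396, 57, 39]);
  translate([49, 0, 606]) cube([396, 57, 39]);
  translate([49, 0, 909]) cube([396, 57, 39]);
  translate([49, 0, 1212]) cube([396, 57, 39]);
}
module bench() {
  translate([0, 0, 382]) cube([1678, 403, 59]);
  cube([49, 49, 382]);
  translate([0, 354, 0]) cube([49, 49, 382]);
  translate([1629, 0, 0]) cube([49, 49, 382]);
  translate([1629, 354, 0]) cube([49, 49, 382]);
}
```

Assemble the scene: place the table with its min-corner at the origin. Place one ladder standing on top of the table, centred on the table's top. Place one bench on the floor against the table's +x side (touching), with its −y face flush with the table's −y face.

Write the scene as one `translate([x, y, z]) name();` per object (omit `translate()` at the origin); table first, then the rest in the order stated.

table();
translate([625, 338, 756]) ladder();
translate([1744, 0, 0]) bench();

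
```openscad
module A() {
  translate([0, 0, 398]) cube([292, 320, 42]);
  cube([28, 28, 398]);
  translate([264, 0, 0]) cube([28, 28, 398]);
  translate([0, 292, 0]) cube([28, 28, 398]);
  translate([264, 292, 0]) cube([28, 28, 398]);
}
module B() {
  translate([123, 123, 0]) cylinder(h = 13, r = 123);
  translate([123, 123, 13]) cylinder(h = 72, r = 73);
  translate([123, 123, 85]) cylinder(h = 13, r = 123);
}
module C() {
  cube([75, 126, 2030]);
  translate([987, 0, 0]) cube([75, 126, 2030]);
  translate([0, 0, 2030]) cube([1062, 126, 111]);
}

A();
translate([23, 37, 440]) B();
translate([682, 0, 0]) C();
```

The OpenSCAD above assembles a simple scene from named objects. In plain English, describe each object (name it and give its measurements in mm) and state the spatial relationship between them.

A is a four-legged stool. The seat is a 292×320×42 mm slab whose top surface is at z = 440 mm; four square legs, each 28×28 mm in cross-section, run from the floor (z = 0) to the underside of the seat, each flush with a corner of the seat.

B is a spool: two coaxial disc flanges of radius 123 mm and thickness 13 mm, joined by a core cylinder of radius 73 mm and height 72 mm. The lower flange rests on z = 0 and the three cylinders share a vertical axis.

C is a rectangular door frame: two vertical jambs of 75×126 mm section, 2030 mm tall, with a clear opening 912 mm wide between their inner faces. A header 111 mm tall and 126 mm deep lies on top of the jambs and spans the full outside width.

The spool is on top of the stool, centred. The door frame is on the floor beside the stool on its +x side.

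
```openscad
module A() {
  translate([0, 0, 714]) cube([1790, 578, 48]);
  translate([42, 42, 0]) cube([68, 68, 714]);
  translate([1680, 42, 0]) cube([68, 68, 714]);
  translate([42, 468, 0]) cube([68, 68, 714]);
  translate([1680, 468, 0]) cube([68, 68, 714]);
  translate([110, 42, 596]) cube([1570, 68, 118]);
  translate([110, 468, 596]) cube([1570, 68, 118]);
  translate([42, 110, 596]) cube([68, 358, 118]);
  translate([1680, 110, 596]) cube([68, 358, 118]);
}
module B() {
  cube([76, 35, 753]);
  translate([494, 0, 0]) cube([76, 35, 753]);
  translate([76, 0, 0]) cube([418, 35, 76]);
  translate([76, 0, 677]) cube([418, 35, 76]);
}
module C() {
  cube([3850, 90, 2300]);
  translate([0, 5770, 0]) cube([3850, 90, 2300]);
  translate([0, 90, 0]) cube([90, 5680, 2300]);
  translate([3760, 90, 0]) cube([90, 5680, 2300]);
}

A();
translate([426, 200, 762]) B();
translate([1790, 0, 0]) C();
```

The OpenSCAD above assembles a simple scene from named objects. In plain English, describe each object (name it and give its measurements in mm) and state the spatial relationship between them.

A is a table: top 1790 mm (x) × 578 mm (y), 48 mm thick, upper face at z = 762 mm, on four 68×68 mm square legs, each inset 42 mm from the nearest pair of top edges, running from z = 0 to the bottom of the top. Four apron rails, 68 mm thick and 118 mm tall, run between adjacent legs with their top edges flush with the underside of the top and their outer faces flush with the legs' outer faces.

B is a rectangular picture frame lying in the x–z plane (depth along y). The opening is 418 mm wide (x) by 601 mm tall (z), surrounded by a border 76 mm wide on all four sides. The frame is 35 mm deep and is made of two full-height vertical stiles with two horizontal rails fitted between them.

C is a box-shaped house frame (walls only): outside footprint 3850×5860 mm, wall height 2300 mm, wall thickness 90 mm. The two y-facing walls run the full x-width; the two x-facing walls fit between the inner faces of the y-facing walls.

The picture frame is on top of the table. The house frame is against the table's +x side, with their −y faces flush.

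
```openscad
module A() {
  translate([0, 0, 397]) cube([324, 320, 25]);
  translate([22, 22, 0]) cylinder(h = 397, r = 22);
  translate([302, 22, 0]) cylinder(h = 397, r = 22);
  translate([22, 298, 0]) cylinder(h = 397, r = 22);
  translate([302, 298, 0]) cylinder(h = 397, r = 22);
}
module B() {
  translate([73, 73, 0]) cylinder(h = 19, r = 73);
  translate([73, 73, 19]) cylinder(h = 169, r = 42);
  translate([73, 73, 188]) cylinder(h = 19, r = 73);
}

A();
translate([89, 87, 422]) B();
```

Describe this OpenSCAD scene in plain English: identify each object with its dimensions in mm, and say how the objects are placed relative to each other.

A is a four-legged stool. The seat is a 324×320×25 mm slab whose top surface is at z = 422 mm; four round legs, each 44 mm in diameter, run from the floor (z = 0) to the underside of the seat, each leg's axis is inset half a diameter from the nearest pair of seat edges (so the leg's bounding box is flush with the corner).

B is a spool: two coaxial disc flanges of radius 73 mm and thickness 19 mm, joined by a core cylinder of radius 42 mm and height 169 mm. The lower flange rests on z = 0 and the three cylinders share a vertical axis.

The spool is on top of the stool, centred.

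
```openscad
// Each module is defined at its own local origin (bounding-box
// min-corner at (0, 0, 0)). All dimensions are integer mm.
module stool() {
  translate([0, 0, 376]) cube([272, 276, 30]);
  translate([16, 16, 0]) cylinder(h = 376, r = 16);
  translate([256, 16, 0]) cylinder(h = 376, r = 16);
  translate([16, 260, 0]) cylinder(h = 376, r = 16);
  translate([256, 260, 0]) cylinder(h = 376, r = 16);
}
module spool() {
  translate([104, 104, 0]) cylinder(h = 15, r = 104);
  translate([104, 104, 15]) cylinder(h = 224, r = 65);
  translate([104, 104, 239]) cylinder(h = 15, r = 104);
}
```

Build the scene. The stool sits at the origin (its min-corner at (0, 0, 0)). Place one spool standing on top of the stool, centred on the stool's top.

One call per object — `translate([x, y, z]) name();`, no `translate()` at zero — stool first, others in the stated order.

stool();
translate([32, 34, 406]) spool();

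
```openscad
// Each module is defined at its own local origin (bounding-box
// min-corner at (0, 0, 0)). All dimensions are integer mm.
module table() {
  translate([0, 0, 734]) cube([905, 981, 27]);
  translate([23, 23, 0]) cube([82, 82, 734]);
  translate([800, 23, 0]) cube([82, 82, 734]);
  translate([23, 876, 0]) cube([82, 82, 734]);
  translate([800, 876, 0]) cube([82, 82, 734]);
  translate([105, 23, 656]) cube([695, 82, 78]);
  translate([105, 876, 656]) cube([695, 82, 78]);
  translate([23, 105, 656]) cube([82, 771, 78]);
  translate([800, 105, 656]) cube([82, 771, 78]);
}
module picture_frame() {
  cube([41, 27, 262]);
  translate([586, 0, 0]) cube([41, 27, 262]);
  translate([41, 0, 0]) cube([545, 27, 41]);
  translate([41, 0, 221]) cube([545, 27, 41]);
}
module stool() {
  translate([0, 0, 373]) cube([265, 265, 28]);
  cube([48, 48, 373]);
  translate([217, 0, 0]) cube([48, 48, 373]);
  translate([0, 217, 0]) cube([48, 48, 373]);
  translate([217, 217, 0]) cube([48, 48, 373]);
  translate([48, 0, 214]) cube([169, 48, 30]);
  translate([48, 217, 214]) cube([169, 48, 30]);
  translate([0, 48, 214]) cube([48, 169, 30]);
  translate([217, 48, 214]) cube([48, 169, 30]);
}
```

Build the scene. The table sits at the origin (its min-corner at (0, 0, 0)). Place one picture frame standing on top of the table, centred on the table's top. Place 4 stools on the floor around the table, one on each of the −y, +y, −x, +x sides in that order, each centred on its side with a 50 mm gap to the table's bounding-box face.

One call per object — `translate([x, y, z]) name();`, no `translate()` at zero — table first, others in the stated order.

table();
translate([139, 477, 761]) picture_frame();
translate([320, -315, 0]) stool();
translate([320, 1031, 0]) stool();
translate([-315, 358, 0]) stool();
translate([955, 358, 0]) stool();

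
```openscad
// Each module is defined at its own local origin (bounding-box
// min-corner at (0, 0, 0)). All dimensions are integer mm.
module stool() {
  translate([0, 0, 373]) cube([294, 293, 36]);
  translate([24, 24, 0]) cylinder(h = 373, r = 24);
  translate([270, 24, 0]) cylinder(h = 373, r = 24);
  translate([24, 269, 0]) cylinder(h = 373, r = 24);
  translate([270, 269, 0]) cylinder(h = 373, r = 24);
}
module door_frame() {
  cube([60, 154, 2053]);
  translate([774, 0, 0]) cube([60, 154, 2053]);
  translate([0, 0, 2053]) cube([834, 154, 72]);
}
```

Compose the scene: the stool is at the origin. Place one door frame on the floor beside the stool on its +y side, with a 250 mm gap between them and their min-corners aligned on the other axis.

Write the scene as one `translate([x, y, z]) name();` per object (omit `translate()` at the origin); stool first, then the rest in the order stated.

stool();
translate([0, 543, 0]) door_frame();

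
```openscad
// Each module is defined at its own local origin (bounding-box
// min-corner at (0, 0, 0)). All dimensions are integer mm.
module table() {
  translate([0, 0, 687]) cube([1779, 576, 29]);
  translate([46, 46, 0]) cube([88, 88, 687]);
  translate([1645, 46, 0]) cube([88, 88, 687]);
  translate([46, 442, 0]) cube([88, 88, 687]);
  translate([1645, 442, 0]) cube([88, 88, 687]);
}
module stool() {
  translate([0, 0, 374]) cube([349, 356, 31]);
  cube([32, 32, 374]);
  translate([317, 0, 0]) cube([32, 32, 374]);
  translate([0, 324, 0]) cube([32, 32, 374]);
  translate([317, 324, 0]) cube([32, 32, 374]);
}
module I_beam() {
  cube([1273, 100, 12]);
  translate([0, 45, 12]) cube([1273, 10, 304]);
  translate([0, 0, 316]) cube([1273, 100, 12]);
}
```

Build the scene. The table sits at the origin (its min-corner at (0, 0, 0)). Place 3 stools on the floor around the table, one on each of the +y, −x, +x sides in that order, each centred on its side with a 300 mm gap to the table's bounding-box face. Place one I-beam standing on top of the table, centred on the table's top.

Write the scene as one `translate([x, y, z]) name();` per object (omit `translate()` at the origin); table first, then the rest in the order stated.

table();
translate([715, 876, 0]) stool();
translate([-649, 110, 0]) stool();
translate([2079, 110, 0]) stool();
translate([253, 238, 716]) I_beam();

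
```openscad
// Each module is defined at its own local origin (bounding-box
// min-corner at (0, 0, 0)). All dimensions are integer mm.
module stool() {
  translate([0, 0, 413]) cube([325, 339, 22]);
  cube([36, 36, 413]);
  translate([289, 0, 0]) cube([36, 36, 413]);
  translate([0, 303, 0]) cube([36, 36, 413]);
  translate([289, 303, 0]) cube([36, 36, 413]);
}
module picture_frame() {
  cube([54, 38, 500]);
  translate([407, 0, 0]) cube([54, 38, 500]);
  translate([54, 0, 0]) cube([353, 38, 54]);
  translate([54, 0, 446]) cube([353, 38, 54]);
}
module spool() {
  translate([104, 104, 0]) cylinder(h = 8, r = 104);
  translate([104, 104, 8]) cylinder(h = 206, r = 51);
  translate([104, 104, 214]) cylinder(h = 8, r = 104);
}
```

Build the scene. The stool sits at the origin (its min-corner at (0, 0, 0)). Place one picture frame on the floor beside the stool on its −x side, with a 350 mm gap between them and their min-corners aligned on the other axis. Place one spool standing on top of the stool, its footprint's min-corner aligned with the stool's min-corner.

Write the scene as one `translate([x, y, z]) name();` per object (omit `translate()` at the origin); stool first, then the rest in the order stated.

stool();
translate([-811, 0, 0]) picture_frame();
translate([0, 0, 435]) spool();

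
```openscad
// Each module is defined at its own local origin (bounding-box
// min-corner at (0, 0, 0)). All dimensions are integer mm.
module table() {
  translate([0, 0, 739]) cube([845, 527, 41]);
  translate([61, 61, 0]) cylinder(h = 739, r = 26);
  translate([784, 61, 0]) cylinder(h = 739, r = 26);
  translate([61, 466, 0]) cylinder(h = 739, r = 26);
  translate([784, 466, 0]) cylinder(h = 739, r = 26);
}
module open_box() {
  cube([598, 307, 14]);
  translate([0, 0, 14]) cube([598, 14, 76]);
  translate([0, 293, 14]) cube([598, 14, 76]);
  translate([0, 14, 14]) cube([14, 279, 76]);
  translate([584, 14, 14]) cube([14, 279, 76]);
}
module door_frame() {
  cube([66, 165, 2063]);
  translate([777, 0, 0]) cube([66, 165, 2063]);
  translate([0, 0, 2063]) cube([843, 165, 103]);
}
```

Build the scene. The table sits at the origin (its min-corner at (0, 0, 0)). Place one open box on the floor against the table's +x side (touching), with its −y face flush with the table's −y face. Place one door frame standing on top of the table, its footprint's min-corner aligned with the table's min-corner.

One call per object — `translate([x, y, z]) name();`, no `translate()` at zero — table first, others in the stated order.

table();
translate([845, 0, 0]) open_box();
translate([0, 0, 780]) door_frame();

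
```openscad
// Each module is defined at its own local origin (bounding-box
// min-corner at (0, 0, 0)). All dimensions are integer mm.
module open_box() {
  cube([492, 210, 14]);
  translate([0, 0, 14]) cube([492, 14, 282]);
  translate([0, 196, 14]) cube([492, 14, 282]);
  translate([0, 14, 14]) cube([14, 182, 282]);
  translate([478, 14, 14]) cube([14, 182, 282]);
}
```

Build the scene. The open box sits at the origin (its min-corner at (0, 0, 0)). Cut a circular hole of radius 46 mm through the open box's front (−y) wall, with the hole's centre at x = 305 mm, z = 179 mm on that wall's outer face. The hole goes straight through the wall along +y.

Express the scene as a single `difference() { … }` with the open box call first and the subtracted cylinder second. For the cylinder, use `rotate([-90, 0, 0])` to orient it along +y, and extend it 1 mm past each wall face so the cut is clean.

difference() {
  open_box();
  translate([305, -1, 179]) rotate([-90, 0, 0]) cylinder(h = 16, r = 46);
}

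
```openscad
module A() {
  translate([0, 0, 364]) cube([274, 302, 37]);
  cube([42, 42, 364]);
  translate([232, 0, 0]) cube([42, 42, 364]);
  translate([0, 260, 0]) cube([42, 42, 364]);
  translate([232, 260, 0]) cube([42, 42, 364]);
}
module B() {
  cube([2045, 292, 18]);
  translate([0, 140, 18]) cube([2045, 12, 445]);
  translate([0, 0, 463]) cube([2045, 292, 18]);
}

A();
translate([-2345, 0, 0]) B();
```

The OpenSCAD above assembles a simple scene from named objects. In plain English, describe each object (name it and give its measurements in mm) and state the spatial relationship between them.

A is a simple wooden stool: a rectangular seat 274 mm (x) by 302 mm (y), 37 mm thick, top face at z = 401 mm, on four square legs, each 42×42 mm in cross-section. The legs rest on z = 0, each flush with a corner of the seat.

B is an I-beam lying along x, 2045 mm long. Overall section height 481 mm. Two flanges 292 mm wide (y) and 18 mm thick, one on the floor and one at the top; a web 12 mm thick runs between them, centred on the flange width.

The I-beam is on the floor beside the stool on its −x side.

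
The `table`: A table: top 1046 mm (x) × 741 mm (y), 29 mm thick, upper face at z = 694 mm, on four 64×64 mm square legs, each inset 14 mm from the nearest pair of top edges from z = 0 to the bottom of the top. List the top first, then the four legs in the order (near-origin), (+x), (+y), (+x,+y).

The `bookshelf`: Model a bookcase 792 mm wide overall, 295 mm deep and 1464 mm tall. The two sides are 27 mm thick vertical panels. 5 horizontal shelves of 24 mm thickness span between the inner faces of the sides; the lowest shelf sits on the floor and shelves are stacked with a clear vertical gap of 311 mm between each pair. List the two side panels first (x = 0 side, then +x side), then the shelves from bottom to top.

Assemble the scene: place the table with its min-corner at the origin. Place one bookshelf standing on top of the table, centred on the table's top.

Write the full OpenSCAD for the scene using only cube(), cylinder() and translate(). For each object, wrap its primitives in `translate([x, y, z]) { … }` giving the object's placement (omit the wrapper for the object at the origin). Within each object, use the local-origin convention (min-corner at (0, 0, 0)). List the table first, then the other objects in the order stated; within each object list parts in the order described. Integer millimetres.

translate([0, 0, 665]) cube([1046, 741, 29]);
translate([14, 14, 0]) cube([64, 64, 665]);
translate([968, 14, 0]) cube([64, 64, 665]);
translate([14, 663, 0]) cube([64, 64, 665]);
translate([968, 663, 0]) cube([64, 64, 665]);
translate([127, 223, 694]) {
  cube([27, 295, 1464]);
  translate([765, 0, 0]) cube([27, 295, 1464]);
  translate([27, 0, 0]) cube([738, 295, 24]);
  translate([27, 0, 335]) cube([738, 295, 24]);
  translate([27, 0, 670]) cube([738, 295, 24]);
  translate([27, 0, 1005]) cube([738, 295, 24]);
  translate([27, 0, 1340]) cube([738, 295, 24]);
}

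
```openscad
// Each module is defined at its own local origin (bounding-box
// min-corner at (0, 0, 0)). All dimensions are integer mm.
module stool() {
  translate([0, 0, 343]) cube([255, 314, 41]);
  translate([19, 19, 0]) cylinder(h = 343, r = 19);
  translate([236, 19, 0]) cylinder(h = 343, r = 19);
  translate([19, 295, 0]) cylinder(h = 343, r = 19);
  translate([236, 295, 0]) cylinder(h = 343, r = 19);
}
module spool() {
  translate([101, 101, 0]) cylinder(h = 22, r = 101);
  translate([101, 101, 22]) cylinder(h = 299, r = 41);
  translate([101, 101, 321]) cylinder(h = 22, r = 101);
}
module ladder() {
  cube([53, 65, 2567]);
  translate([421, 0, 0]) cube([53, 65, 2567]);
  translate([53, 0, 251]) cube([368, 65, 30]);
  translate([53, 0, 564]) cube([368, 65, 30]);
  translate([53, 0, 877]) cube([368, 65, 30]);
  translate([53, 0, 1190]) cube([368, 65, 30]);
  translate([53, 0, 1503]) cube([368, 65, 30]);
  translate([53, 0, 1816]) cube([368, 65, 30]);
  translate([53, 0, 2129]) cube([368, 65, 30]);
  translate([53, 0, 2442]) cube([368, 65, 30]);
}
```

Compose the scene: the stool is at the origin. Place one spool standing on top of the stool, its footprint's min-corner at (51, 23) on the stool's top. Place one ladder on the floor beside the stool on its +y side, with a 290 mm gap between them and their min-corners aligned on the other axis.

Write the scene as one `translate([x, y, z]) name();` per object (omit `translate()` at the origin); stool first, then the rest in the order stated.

stool();
translate([51, 23, 384]) spool();
translate([0, 604, 0]) ladder();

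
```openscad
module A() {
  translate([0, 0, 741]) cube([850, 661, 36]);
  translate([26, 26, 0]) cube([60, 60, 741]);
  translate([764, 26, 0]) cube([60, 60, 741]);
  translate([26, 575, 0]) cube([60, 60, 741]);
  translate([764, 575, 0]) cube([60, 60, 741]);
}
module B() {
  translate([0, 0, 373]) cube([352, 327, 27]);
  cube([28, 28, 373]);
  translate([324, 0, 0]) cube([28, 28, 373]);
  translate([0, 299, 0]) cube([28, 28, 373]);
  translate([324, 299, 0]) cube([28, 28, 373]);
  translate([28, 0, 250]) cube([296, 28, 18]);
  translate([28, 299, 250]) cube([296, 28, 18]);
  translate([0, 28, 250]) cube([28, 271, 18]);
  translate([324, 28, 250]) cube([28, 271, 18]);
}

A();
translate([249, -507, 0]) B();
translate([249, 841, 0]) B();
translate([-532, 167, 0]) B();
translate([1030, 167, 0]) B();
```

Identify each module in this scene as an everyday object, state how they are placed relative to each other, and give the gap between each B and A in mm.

Each stool's nearest face is 180 mm from the table's bounding box.

A is a table. B is a stool. Four stools sit around the table at the −y, +y, −x, +x sides. The gap between each stool and the table is 180 mm.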